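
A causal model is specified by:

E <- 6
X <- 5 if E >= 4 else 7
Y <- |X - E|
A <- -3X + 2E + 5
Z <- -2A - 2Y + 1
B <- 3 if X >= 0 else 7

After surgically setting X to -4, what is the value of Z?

do(X=-4) replaces the equation X <- 5 if E >= 4 else 7 with the constant X = -4.
Y = |X - E|  [with X=-4, E=6]  = 10
A = -3X + 2E + 5  [with X=-4, E=6]  = 29
Z = -2A - 2Y + 1  [with A=29, Y=10]  = -77

-77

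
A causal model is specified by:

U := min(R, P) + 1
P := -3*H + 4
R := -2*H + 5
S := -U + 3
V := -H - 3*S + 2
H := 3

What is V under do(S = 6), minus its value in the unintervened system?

The intervention breaks the incoming arrows to S: S := -U + 3 no longer applies, and S = 6.
V = -H - 3*S + 2  [with H=3, S=6]  = -19
Without intervention: P = -3*H + 4  [with H=3]  = -5; R = -2*H + 5  [with H=3]  = -1; U = min(R, P) + 1  [with R=-1, P=-5]  = -4; S = -U + 3  [with U=-4]  = 7; V = -H - 3*S + 2  [with H=3, S=7]  = -22.
Change = -19 − (-22) = 3.

3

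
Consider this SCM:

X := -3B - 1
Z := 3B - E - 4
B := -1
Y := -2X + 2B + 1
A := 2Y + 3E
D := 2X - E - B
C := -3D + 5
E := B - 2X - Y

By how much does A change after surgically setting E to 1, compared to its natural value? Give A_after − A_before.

3

The intervention breaks the incoming arrows to E: E := B - 2X - Y no longer applies, and E = 1.
X = -3B - 1  [with B=-1]  = 2
Y = -2X + 2B + 1  [with X=2, B=-1]  = -5
A = 2Y + 3E  [with Y=-5, E=1]  = -7
Without intervention: X = -3B - 1  [with B=-1]  = 2; Y = -2X + 2B + 1  [with X=2, B=-1]  = -5; E = B - 2X - Y  [with B=-1, X=2, Y=-5]  = 0; A = 2Y + 3E  [with Y=-5, E=0]  = -10.
Change = -7 − (-10) = 3.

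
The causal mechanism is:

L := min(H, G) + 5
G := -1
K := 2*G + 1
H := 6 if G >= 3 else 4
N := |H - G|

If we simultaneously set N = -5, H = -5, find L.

0

Setting N = -5, H = -5 by intervention discards those variables' equations.
L = min(H, G) + 5  [with H=-5, G=-1]  = 0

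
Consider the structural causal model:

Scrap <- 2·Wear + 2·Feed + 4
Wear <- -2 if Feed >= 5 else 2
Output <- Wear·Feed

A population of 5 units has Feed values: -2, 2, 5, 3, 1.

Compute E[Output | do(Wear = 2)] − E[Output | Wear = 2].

Under do(Wear=2), Wear's equation is replaced by Wear=2 for every unit. Per-unit Output: -4, 4, 10, 6, 2. Mean = 3.6.
E[Output|Wear=2] averages over only the 4 units with Wear=2 (Feed = -2, 2, 3, 1): Output = -4, 4, 6, 2, mean 2.
Difference = 3.6 − 2 = 1.6.

1.6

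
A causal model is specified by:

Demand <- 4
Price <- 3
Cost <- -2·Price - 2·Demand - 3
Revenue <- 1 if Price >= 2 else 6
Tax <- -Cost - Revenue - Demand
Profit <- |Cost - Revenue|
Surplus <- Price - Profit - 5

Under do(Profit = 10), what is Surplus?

Intervening sets Profit = 10 and removes its equation (Profit <- |Cost - Revenue|).
Surplus = Price - Profit - 5  [with Price=3, Profit=10]  = -12

-12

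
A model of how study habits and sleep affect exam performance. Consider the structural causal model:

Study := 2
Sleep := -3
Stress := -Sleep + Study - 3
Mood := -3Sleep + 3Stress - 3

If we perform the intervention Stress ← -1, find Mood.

The intervention breaks the incoming arrows to Stress: Stress := -Sleep + Study - 3 no longer applies, and Stress = -1.
Mood = -3Sleep + 3Stress - 3  [with Sleep=-3, Stress=-1]  = 3

3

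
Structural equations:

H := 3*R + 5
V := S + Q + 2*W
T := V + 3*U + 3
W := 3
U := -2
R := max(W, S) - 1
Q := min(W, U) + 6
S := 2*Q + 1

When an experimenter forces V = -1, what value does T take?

Intervening sets V = -1 and removes its equation (V := S + Q + 2*W).
T = V + 3*U + 3  [with V=-1, U=-2]  = -4

-4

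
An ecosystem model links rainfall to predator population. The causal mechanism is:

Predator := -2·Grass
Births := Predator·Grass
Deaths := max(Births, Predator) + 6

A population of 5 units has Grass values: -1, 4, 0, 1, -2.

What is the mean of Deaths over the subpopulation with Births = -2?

E[Deaths|Births=-2] averages over only the 2 units with Births=-2 (Grass = -1, 1): Deaths = 8, 4, mean 6.

6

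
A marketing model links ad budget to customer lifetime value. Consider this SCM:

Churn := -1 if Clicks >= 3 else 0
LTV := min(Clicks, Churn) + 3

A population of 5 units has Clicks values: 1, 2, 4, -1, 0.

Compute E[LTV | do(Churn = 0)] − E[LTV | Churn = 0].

do(Churn=0) breaks Churn's dependence on Clicks. With Churn=0 fixed, LTV across the units is 3, 3, 3, 2, 3, mean 2.8.
Conditioning on Churn=0 selects the 4 unit(s) with Clicks ∈ {1, 2, -1, 0}. Their LTV values: 3, 3, 2, 3. Mean = 2.75.
Difference = 2.8 − 2.75 = 0.05.

0.05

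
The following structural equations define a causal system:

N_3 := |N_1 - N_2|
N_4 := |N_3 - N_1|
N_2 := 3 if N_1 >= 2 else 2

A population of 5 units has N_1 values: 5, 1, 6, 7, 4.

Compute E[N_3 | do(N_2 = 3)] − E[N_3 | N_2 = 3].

-0.1

Under do(N_2=3), N_2's equation is replaced by N_2=3 for every unit. Per-unit N_3: 2, 2, 3, 4, 1. Mean = 2.4.
E[N_3|N_2=3] averages over only the 4 units with N_2=3 (N_1 = 5, 6, 7, 4): N_3 = 2, 3, 4, 1, mean 2.5.
Difference = 2.4 − 2.5 = -0.1.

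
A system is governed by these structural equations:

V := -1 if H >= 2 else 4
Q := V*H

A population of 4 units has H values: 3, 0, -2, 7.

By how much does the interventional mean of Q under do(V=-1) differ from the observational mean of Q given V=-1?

Under do(V=-1), V's equation is replaced by V=-1 for every unit. Per-unit Q: -3, 0, 2, -7. Mean = -2.
Observing V=-1 restricts to units where V's equation naturally yields -1: H ∈ {3, 7}. In that subpopulation Q = -3, -7, mean -5.
Difference = -2 − (-5) = 3.

3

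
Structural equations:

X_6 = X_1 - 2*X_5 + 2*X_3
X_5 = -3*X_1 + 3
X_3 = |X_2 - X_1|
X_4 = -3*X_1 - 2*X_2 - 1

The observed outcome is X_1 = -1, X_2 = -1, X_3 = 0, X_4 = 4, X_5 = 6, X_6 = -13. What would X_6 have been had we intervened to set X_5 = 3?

-7

The intervention breaks the incoming arrows to X_5: X_5 = -3*X_1 + 3 no longer applies, and X_5 = 3.
X_3 = |X_2 - X_1|  [with X_2=-1, X_1=-1]  = 0
X_6 = X_1 - 2*X_5 + 2*X_3  [with X_1=-1, X_5=3, X_3=0]  = -7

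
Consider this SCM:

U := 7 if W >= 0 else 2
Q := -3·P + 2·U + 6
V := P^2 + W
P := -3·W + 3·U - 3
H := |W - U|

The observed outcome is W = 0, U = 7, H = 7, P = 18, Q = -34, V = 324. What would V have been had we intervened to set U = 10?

Under do(U=10), the mechanism U := 7 if W >= 0 else 2 is discarded; U is fixed at 10.
P = -3·W + 3·U - 3  [with W=0, U=10]  = 27
V = P^2 + W  [with P=27, W=0]  = 729

729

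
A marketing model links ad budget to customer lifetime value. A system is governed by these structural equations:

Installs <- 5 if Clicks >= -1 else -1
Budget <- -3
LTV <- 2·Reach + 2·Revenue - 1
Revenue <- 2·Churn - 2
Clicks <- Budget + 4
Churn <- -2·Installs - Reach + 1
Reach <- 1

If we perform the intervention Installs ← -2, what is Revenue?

6

Under do(Installs=-2), the mechanism Installs <- 5 if Clicks >= -1 else -1 is discarded; Installs is fixed at -2.
Churn = -2·Installs - Reach + 1  [with Installs=-2, Reach=1]  = 4
Revenue = 2·Churn - 2  [with Churn=4]  = 6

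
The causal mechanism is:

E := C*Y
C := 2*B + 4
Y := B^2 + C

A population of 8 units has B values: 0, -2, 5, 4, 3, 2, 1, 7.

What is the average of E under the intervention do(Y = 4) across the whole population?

36

Under do(Y=4), Y's equation is replaced by Y=4 for every unit. Per-unit E: 16, 0, 56, 48, 40, 32, 24, 72. Mean = 36.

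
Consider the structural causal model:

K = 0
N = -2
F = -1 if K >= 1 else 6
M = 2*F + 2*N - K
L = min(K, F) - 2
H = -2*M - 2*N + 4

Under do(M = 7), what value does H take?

-6

Under do(M=7), the mechanism M = 2*F + 2*N - K is discarded; M is fixed at 7.
H = -2*M - 2*N + 4  [with M=7, N=-2]  = -6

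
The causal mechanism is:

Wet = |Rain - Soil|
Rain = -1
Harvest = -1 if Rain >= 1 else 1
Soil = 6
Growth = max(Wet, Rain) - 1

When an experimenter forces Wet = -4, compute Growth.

-2

The intervention breaks the incoming arrows to Wet: Wet = |Rain - Soil| no longer applies, and Wet = -4.
Growth = max(Wet, Rain) - 1  [with Wet=-4, Rain=-1]  = -2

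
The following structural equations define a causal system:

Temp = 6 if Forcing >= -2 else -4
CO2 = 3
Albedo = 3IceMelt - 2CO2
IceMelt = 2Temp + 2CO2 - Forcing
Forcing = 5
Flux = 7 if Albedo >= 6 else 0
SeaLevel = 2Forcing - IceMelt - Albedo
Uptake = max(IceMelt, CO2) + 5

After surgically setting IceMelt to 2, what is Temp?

6

Under do(IceMelt=2), the mechanism IceMelt = 2Temp + 2CO2 - Forcing is discarded; IceMelt is fixed at 2.
Since Temp is not a descendant of the intervened variable, it is unaffected.
Temp = 6 if Forcing >= -2 else -4  [with Forcing=5]  = 6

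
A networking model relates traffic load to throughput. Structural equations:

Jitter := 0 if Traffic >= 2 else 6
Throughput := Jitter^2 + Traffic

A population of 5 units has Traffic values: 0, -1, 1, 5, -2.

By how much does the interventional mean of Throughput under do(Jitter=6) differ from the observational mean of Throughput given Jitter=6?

1.1

The intervention sets Jitter=6 in all 5 units regardless of Traffic. Recomputing Throughput per unit gives 36, 35, 37, 41, 34; average 36.6.
E[Throughput|Jitter=6] averages over only the 4 units with Jitter=6 (Traffic = 0, -1, 1, -2): Throughput = 36, 35, 37, 34, mean 35.5.
Difference = 36.6 − 35.5 = 1.1.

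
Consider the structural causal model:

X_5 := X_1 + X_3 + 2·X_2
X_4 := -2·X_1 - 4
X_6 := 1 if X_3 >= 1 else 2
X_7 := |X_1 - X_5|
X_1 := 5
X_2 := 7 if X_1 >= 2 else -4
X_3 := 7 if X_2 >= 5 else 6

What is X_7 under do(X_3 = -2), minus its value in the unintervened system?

-9

The intervention breaks the incoming arrows to X_3: X_3 := 7 if X_2 >= 5 else 6 no longer applies, and X_3 = -2.
X_2 = 7 if X_1 >= 2 else -4  [with X_1=5]  = 7
X_5 = X_1 + X_3 + 2·X_2  [with X_1=5, X_3=-2, X_2=7]  = 17
X_7 = |X_1 - X_5|  [with X_1=5, X_5=17]  = 12
Without intervention: X_2 = 7 if X_1 >= 2 else -4  [with X_1=5]  = 7; X_3 = 7 if X_2 >= 5 else 6  [with X_2=7]  = 7; X_5 = X_1 + X_3 + 2·X_2  [with X_1=5, X_3=7, X_2=7]  = 26; X_7 = |X_1 - X_5|  [with X_1=5, X_5=26]  = 21.
Change = 12 − 21 = -9.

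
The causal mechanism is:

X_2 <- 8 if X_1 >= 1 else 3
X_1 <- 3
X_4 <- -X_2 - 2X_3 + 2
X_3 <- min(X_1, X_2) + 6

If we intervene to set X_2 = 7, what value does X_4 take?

Under do(X_2=7), the mechanism X_2 <- 8 if X_1 >= 1 else 3 is discarded; X_2 is fixed at 7.
X_3 = min(X_1, X_2) + 6  [with X_1=3, X_2=7]  = 9
X_4 = -X_2 - 2X_3 + 2  [with X_2=7, X_3=9]  = -23

-23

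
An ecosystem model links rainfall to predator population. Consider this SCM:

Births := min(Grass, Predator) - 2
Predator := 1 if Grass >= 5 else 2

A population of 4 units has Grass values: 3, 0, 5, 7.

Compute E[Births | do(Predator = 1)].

do(Predator=1) breaks Predator's dependence on Grass. With Predator=1 fixed, Births across the units is -1, -2, -1, -1, mean -1.25.

-1.25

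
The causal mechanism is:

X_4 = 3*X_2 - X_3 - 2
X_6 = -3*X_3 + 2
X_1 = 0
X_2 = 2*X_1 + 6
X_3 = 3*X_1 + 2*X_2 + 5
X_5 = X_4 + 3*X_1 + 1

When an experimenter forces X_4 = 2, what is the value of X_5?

Intervening sets X_4 = 2 and removes its equation (X_4 = 3*X_2 - X_3 - 2).
X_5 = X_4 + 3*X_1 + 1  [with X_4=2, X_1=0]  = 3

3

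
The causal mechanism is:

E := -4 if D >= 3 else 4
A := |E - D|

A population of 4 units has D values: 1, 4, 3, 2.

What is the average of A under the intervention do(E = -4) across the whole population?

6.5

Under do(E=-4), E's equation is replaced by E=-4 for every unit. Per-unit A: 5, 8, 7, 6. Mean = 6.5.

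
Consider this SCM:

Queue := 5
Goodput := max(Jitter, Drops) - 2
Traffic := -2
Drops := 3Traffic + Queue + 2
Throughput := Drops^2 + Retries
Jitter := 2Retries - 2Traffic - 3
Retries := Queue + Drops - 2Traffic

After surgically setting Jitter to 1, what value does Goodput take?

-1

Under do(Jitter=1), the mechanism Jitter := 2Retries - 2Traffic - 3 is discarded; Jitter is fixed at 1.
Drops = 3Traffic + Queue + 2  [with Traffic=-2, Queue=5]  = 1
Goodput = max(Jitter, Drops) - 2  [with Jitter=1, Drops=1]  = -1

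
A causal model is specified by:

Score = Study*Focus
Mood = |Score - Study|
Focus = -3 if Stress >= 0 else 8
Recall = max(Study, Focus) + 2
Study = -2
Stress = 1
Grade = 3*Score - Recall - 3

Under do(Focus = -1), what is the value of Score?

The intervention breaks the incoming arrows to Focus: Focus = -3 if Stress >= 0 else 8 no longer applies, and Focus = -1.
Score = Study*Focus  [with Study=-2, Focus=-1]  = 2

2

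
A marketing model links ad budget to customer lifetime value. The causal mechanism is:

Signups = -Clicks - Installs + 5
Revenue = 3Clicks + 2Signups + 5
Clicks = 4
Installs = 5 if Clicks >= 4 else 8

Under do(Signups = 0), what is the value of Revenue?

17

The intervention breaks the incoming arrows to Signups: Signups = -Clicks - Installs + 5 no longer applies, and Signups = 0.
Revenue = 3Clicks + 2Signups + 5  [with Clicks=4, Signups=0]  = 17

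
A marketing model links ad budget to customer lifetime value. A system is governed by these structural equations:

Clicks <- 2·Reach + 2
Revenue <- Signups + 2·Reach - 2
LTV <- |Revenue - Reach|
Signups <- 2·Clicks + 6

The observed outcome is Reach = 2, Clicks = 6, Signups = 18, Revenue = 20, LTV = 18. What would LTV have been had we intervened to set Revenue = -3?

5

Intervening sets Revenue = -3 and removes its equation (Revenue <- Signups + 2·Reach - 2).
LTV = |Revenue - Reach|  [with Revenue=-3, Reach=2]  = 5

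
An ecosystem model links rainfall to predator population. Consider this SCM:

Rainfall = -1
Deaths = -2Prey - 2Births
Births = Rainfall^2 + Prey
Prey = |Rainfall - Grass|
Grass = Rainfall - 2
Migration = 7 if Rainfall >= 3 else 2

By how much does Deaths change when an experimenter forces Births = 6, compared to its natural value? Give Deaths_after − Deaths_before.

-6

Intervening sets Births = 6 and removes its equation (Births = Rainfall^2 + Prey).
Grass = Rainfall - 2  [with Rainfall=-1]  = -3
Prey = |Rainfall - Grass|  [with Rainfall=-1, Grass=-3]  = 2
Deaths = -2Prey - 2Births  [with Prey=2, Births=6]  = -16
Without intervention: Grass = Rainfall - 2  [with Rainfall=-1]  = -3; Prey = |Rainfall - Grass|  [with Rainfall=-1, Grass=-3]  = 2; Births = Rainfall^2 + Prey  [with Rainfall=-1, Prey=2]  = 3; Deaths = -2Prey - 2Births  [with Prey=2, Births=3]  = -10.
Change = -16 − (-10) = -6.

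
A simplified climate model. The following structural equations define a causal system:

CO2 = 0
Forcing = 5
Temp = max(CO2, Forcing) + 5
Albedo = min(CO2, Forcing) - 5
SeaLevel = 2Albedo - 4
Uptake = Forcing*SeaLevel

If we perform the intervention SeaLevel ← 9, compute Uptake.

The intervention breaks the incoming arrows to SeaLevel: SeaLevel = 2Albedo - 4 no longer applies, and SeaLevel = 9.
Uptake = Forcing*SeaLevel  [with Forcing=5, SeaLevel=9]  = 45

45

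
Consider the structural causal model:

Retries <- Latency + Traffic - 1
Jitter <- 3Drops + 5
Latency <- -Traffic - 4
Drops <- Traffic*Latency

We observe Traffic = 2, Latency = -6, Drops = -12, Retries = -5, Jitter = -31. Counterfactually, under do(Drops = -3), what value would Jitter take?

-4

do(Drops=-3) replaces the equation Drops <- Traffic*Latency with the constant Drops = -3.
Jitter = 3Drops + 5  [with Drops=-3]  = -4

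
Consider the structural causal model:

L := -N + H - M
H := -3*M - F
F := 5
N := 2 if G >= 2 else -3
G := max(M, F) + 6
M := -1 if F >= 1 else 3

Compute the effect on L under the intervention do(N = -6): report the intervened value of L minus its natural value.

8

The intervention breaks the incoming arrows to N: N := 2 if G >= 2 else -3 no longer applies, and N = -6.
M = -1 if F >= 1 else 3  [with F=5]  = -1
H = -3*M - F  [with M=-1, F=5]  = -2
L = -N + H - M  [with N=-6, H=-2, M=-1]  = 5
Without intervention: M = -1 if F >= 1 else 3  [with F=5]  = -1; H = -3*M - F  [with M=-1, F=5]  = -2; G = max(M, F) + 6  [with M=-1, F=5]  = 11; N = 2 if G >= 2 else -3  [with G=11]  = 2; L = -N + H - M  [with N=2, H=-2, M=-1]  = -3.
Change = 5 − (-3) = 8.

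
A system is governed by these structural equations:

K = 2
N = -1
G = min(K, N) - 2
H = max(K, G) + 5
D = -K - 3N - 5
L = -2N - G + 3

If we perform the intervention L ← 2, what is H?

7

do(L=2) replaces the equation L = -2N - G + 3 with the constant L = 2.
No directed path runs from L to H, so H keeps its natural value.
G = min(K, N) - 2  [with K=2, N=-1]  = -3
H = max(K, G) + 5  [with K=2, G=-3]  = 7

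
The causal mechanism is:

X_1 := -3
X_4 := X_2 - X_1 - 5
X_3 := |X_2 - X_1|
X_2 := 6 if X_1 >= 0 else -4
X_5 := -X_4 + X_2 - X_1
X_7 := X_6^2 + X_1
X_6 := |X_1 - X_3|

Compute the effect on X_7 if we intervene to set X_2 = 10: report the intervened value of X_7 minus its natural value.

240

Under do(X_2=10), the mechanism X_2 := 6 if X_1 >= 0 else -4 is discarded; X_2 is fixed at 10.
X_3 = |X_2 - X_1|  [with X_2=10, X_1=-3]  = 13
X_6 = |X_1 - X_3|  [with X_1=-3, X_3=13]  = 16
X_7 = X_6^2 + X_1  [with X_6=16, X_1=-3]  = 253
Without intervention: X_2 = 6 if X_1 >= 0 else -4  [with X_1=-3]  = -4; X_3 = |X_2 - X_1|  [with X_2=-4, X_1=-3]  = 1; X_6 = |X_1 - X_3|  [with X_1=-3, X_3=1]  = 4; X_7 = X_6^2 + X_1  [with X_6=4, X_1=-3]  = 13.
Change = 253 − 13 = 240.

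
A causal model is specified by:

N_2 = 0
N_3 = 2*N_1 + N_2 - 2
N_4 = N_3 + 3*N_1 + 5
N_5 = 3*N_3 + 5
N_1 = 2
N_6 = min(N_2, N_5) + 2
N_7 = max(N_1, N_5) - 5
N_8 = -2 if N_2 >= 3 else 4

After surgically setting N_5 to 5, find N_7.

Under do(N_5=5), the mechanism N_5 = 3*N_3 + 5 is discarded; N_5 is fixed at 5.
N_7 = max(N_1, N_5) - 5  [with N_1=2, N_5=5]  = 0

0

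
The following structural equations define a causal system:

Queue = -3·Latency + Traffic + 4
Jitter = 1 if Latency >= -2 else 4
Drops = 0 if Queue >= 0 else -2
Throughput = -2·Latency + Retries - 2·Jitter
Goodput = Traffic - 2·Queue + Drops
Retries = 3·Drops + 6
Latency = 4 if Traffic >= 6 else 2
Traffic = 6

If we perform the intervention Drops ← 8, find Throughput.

The intervention breaks the incoming arrows to Drops: Drops = 0 if Queue >= 0 else -2 no longer applies, and Drops = 8.
Latency = 4 if Traffic >= 6 else 2  [with Traffic=6]  = 4
Retries = 3·Drops + 6  [with Drops=8]  = 30
Jitter = 1 if Latency >= -2 else 4  [with Latency=4]  = 1
Throughput = -2·Latency + Retries - 2·Jitter  [with Latency=4, Retries=30, Jitter=1]  = 20

20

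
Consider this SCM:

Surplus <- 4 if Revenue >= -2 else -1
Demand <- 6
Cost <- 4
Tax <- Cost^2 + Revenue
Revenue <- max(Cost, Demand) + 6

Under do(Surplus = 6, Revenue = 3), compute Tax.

19

Under do(Surplus = 6, Revenue = 3), each intervened variable's structural equation is replaced by its fixed value.
Tax = Cost^2 + Revenue  [with Cost=4, Revenue=3]  = 19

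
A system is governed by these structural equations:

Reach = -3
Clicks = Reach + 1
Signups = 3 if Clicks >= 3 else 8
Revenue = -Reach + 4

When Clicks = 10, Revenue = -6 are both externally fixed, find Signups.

The joint intervention fixes Clicks = 10, Revenue = -6, removing each variable's own equation.
Signups = 3 if Clicks >= 3 else 8  [with Clicks=10]  = 3

3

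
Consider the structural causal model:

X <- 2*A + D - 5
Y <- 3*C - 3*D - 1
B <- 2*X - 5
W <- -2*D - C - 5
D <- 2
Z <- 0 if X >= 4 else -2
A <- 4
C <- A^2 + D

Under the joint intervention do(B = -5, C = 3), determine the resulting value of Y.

2

Under do(B = -5, C = 3), each intervened variable's structural equation is replaced by its fixed value.
Y = 3*C - 3*D - 1  [with C=3, D=2]  = 2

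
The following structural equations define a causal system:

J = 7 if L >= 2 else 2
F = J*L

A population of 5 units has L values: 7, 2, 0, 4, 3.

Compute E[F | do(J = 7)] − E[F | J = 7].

Under do(J=7), J's equation is replaced by J=7 for every unit. Per-unit F: 49, 14, 0, 28, 21. Mean = 22.4.
Conditioning on J=7 selects the 4 unit(s) with L ∈ {7, 2, 4, 3}. Their F values: 49, 14, 28, 21. Mean = 28.
Difference = 22.4 − 28 = -5.6.

-5.6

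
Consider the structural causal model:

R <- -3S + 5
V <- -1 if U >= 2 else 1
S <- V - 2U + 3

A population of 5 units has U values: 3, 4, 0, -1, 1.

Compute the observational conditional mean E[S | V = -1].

-5

Observing V=-1 restricts to units where V's equation naturally yields -1: U ∈ {3, 4}. In that subpopulation S = -4, -6, mean -5.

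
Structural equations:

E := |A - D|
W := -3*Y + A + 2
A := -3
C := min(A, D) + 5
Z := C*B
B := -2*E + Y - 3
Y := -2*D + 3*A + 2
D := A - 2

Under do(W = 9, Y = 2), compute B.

-5

Setting W = 9, Y = 2 by intervention discards those variables' equations.
D = A - 2  [with A=-3]  = -5
E = |A - D|  [with A=-3, D=-5]  = 2
B = -2*E + Y - 3  [with E=2, Y=2]  = -5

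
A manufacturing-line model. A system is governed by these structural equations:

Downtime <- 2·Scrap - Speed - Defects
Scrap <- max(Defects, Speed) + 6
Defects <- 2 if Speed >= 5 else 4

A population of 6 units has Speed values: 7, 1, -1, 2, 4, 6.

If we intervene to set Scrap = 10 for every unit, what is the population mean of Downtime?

13.5

Under do(Scrap=10), Scrap's equation is replaced by Scrap=10 for every unit. Per-unit Downtime: 11, 15, 17, 14, 12, 12. Mean = 13.5.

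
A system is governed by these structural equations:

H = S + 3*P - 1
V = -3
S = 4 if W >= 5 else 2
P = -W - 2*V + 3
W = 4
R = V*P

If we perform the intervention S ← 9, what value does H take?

Intervening sets S = 9 and removes its equation (S = 4 if W >= 5 else 2).
P = -W - 2*V + 3  [with W=4, V=-3]  = 5
H = S + 3*P - 1  [with S=9, P=5]  = 23

23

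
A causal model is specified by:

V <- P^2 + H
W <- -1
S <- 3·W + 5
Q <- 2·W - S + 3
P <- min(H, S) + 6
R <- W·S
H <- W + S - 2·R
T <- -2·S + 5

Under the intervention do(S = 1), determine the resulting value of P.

do(S=1) replaces the equation S <- 3·W + 5 with the constant S = 1.
R = W·S  [with W=-1, S=1]  = -1
H = W + S - 2·R  [with W=-1, S=1, R=-1]  = 2
P = min(H, S) + 6  [with H=2, S=1]  = 7

7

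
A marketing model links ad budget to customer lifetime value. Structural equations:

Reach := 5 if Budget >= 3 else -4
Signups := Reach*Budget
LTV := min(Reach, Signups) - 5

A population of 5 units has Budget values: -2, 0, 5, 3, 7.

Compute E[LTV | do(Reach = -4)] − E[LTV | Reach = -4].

Under do(Reach=-4), Reach's equation is replaced by Reach=-4 for every unit. Per-unit LTV: -9, -9, -25, -17, -33. Mean = -18.6.
E[LTV|Reach=-4] averages over only the 2 units with Reach=-4 (Budget = -2, 0): LTV = -9, -9, mean -9.
Difference = -18.6 − (-9) = -9.6.

-9.6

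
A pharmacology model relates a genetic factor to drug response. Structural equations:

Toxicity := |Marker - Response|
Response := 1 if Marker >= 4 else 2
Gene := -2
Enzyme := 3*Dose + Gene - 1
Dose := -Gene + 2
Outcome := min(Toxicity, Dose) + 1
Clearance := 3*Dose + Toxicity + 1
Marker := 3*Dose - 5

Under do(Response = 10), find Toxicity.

The intervention breaks the incoming arrows to Response: Response := 1 if Marker >= 4 else 2 no longer applies, and Response = 10.
Dose = -Gene + 2  [with Gene=-2]  = 4
Marker = 3*Dose - 5  [with Dose=4]  = 7
Toxicity = |Marker - Response|  [with Marker=7, Response=10]  = 3

3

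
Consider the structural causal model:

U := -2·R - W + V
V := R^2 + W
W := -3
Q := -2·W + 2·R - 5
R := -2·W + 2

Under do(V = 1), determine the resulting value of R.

8

Under do(V=1), the mechanism V := R^2 + W is discarded; V is fixed at 1.
Since R is not a descendant of the intervened variable, it is unaffected.
R = -2·W + 2  [with W=-3]  = 8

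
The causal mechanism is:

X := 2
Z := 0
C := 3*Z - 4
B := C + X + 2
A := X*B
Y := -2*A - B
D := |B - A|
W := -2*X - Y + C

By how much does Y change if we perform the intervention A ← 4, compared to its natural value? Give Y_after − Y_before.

-8

The intervention breaks the incoming arrows to A: A := X*B no longer applies, and A = 4.
C = 3*Z - 4  [with Z=0]  = -4
B = C + X + 2  [with C=-4, X=2]  = 0
Y = -2*A - B  [with A=4, B=0]  = -8
Without intervention: C = 3*Z - 4  [with Z=0]  = -4; B = C + X + 2  [with C=-4, X=2]  = 0; A = X*B  [with X=2, B=0]  = 0; Y = -2*A - B  [with A=0, B=0]  = 0.
Change = -8 − 0 = -8.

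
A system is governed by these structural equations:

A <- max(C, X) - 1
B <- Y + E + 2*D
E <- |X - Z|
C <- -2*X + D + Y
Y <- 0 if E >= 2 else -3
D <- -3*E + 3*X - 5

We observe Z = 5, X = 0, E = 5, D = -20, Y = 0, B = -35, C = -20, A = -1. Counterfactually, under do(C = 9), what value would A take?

do(C=9) replaces the equation C <- -2*X + D + Y with the constant C = 9.
A = max(C, X) - 1  [with C=9, X=0]  = 8

8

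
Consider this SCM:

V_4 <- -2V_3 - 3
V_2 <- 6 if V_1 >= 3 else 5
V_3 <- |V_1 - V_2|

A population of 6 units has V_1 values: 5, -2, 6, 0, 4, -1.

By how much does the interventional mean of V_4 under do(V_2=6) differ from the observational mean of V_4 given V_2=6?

-6

Every unit gets V_2=6 under the intervention. V_4 values become -5, -19, -3, -15, -7, -17; E[V_4|do(V_2=6)] = -11.
Observing V_2=6 restricts to units where V_2's equation naturally yields 6: V_1 ∈ {5, 6, 4}. In that subpopulation V_4 = -5, -3, -7, mean -5.
Difference = -11 − (-5) = -6.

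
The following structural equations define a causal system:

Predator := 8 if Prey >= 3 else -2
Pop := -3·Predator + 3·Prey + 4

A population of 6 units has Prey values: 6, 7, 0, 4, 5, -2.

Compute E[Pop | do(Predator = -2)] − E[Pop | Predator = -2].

Every unit gets Predator=-2 under the intervention. Pop values become 28, 31, 10, 22, 25, 4; E[Pop|do(Predator=-2)] = 20.
Observing Predator=-2 restricts to units where Predator's equation naturally yields -2: Prey ∈ {0, -2}. In that subpopulation Pop = 10, 4, mean 7.
Difference = 20 − 7 = 13.

13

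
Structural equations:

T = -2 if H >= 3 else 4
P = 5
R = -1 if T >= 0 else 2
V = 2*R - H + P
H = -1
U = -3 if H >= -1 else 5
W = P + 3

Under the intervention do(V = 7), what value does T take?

do(V=7) replaces the equation V = 2*R - H + P with the constant V = 7.
T is not downstream of the intervention, so its value is determined by the original equations.
T = -2 if H >= 3 else 4  [with H=-1]  = 4

4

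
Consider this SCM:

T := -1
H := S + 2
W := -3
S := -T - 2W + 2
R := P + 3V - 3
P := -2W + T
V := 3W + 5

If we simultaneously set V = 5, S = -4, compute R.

The joint intervention fixes V = 5, S = -4, removing each variable's own equation.
P = -2W + T  [with W=-3, T=-1]  = 5
R = P + 3V - 3  [with P=5, V=5]  = 17

17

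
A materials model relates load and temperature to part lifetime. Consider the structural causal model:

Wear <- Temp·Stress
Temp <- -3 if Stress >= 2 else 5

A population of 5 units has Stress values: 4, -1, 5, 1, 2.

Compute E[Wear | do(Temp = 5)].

Under do(Temp=5), Temp's equation is replaced by Temp=5 for every unit. Per-unit Wear: 20, -5, 25, 5, 10. Mean = 11.

11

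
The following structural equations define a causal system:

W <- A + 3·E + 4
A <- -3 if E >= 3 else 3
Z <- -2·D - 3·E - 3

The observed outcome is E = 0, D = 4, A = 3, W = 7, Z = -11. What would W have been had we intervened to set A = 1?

5

The intervention breaks the incoming arrows to A: A <- -3 if E >= 3 else 3 no longer applies, and A = 1.
W = A + 3·E + 4  [with A=1, E=0]  = 5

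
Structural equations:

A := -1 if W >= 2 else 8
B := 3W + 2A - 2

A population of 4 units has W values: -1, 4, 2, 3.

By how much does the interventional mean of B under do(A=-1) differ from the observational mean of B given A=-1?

Every unit gets A=-1 under the intervention. B values become -7, 8, 2, 5; E[B|do(A=-1)] = 2.
Observing A=-1 restricts to units where A's equation naturally yields -1: W ∈ {4, 2, 3}. In that subpopulation B = 8, 2, 5, mean 5.
Difference = 2 − 5 = -3.

-3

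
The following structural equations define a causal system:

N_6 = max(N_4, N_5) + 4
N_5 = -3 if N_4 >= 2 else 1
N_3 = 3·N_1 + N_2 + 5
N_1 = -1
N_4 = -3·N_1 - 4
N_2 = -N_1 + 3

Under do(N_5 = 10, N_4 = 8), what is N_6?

Setting N_5 = 10, N_4 = 8 by intervention discards those variables' equations.
N_6 = max(N_4, N_5) + 4  [with N_4=8, N_5=10]  = 14

14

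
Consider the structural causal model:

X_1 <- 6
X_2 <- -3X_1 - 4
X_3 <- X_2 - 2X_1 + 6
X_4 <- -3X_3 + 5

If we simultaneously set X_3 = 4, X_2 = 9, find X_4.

The joint intervention fixes X_3 = 4, X_2 = 9, removing each variable's own equation.
X_4 = -3X_3 + 5  [with X_3=4]  = -7

-7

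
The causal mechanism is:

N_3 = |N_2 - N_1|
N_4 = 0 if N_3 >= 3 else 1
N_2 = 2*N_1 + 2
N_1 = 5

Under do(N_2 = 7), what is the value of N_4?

1

Under do(N_2=7), the mechanism N_2 = 2*N_1 + 2 is discarded; N_2 is fixed at 7.
N_3 = |N_2 - N_1|  [with N_2=7, N_1=5]  = 2
N_4 = 0 if N_3 >= 3 else 1  [with N_3=2]  = 1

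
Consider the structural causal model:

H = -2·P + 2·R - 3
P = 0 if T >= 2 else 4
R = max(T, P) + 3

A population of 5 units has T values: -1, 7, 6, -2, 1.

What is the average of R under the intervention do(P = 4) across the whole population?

do(P=4) breaks P's dependence on T. With P=4 fixed, R across the units is 7, 10, 9, 7, 7, mean 8.

8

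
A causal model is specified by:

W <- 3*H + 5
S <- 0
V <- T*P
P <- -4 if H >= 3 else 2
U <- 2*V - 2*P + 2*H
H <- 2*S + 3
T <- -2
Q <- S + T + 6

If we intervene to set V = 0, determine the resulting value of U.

14

Intervening sets V = 0 and removes its equation (V <- T*P).
H = 2*S + 3  [with S=0]  = 3
P = -4 if H >= 3 else 2  [with H=3]  = -4
U = 2*V - 2*P + 2*H  [with V=0, P=-4, H=3]  = 14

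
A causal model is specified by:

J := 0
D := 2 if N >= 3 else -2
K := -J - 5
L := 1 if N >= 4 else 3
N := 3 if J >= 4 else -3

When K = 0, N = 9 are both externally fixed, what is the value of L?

1

The joint intervention fixes K = 0, N = 9, removing each variable's own equation.
L = 1 if N >= 4 else 3  [with N=9]  = 1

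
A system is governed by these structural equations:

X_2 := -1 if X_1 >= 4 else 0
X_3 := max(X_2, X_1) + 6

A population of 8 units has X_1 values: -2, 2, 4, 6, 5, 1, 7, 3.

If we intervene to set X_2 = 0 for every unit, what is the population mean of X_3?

Every unit gets X_2=0 under the intervention. X_3 values become 6, 8, 10, 12, 11, 7, 13, 9; E[X_3|do(X_2=0)] = 9.5.

9.5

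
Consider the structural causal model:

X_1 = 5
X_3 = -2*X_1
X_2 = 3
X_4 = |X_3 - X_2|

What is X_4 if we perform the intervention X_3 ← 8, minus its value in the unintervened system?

The intervention breaks the incoming arrows to X_3: X_3 = -2*X_1 no longer applies, and X_3 = 8.
X_4 = |X_3 - X_2|  [with X_3=8, X_2=3]  = 5
Without intervention: X_3 = -2*X_1  [with X_1=5]  = -10; X_4 = |X_3 - X_2|  [with X_3=-10, X_2=3]  = 13.
Change = 5 − 13 = -8.

-8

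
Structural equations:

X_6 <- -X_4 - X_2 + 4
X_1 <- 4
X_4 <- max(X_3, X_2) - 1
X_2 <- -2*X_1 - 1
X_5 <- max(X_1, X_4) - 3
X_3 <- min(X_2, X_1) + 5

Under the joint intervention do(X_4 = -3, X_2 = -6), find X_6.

The joint intervention fixes X_4 = -3, X_2 = -6, removing each variable's own equation.
X_6 = -X_4 - X_2 + 4  [with X_4=-3, X_2=-6]  = 13

13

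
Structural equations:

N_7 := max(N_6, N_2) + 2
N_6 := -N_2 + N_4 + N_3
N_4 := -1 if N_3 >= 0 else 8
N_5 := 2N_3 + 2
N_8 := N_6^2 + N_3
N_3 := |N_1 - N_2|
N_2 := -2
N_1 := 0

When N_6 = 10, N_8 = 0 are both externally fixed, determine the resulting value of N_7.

Under do(N_6 = 10, N_8 = 0), each intervened variable's structural equation is replaced by its fixed value.
N_7 = max(N_6, N_2) + 2  [with N_6=10, N_2=-2]  = 12

12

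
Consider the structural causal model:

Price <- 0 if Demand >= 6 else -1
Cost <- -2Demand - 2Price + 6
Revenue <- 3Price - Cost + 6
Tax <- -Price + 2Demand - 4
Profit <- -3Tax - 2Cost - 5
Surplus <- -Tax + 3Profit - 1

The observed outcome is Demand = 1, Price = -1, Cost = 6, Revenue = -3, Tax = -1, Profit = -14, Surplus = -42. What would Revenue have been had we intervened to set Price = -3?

Under do(Price=-3), the mechanism Price <- 0 if Demand >= 6 else -1 is discarded; Price is fixed at -3.
Cost = -2Demand - 2Price + 6  [with Demand=1, Price=-3]  = 10
Revenue = 3Price - Cost + 6  [with Price=-3, Cost=10]  = -13

-13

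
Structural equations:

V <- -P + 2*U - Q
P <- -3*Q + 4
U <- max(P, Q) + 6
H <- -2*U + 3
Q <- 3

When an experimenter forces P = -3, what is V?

Under do(P=-3), the mechanism P <- -3*Q + 4 is discarded; P is fixed at -3.
U = max(P, Q) + 6  [with P=-3, Q=3]  = 9
V = -P + 2*U - Q  [with P=-3, U=9, Q=3]  = 18

18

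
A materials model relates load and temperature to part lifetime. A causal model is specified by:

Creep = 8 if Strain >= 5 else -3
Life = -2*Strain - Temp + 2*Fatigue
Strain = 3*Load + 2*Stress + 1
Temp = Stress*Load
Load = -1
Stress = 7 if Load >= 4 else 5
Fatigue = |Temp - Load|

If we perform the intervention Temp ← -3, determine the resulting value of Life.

The intervention breaks the incoming arrows to Temp: Temp = Stress*Load no longer applies, and Temp = -3.
Stress = 7 if Load >= 4 else 5  [with Load=-1]  = 5
Strain = 3*Load + 2*Stress + 1  [with Load=-1, Stress=5]  = 8
Fatigue = |Temp - Load|  [with Temp=-3, Load=-1]  = 2
Life = -2*Strain - Temp + 2*Fatigue  [with Strain=8, Temp=-3, Fatigue=2]  = -9

-9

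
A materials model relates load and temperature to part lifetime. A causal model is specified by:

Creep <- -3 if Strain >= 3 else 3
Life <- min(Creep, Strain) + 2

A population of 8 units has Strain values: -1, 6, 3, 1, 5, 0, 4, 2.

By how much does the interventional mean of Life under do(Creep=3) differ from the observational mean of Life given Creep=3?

Every unit gets Creep=3 under the intervention. Life values become 1, 5, 5, 3, 5, 2, 5, 4; E[Life|do(Creep=3)] = 3.75.
E[Life|Creep=3] averages over only the 4 units with Creep=3 (Strain = -1, 1, 0, 2): Life = 1, 3, 2, 4, mean 2.5.
Difference = 3.75 − 2.5 = 1.25.

1.25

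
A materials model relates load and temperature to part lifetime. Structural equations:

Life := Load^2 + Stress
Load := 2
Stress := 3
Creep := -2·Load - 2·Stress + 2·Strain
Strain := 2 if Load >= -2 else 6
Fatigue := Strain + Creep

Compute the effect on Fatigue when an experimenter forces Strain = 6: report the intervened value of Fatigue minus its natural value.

12

do(Strain=6) replaces the equation Strain := 2 if Load >= -2 else 6 with the constant Strain = 6.
Creep = -2·Load - 2·Stress + 2·Strain  [with Load=2, Stress=3, Strain=6]  = 2
Fatigue = Strain + Creep  [with Strain=6, Creep=2]  = 8
Without intervention: Strain = 2 if Load >= -2 else 6  [with Load=2]  = 2; Creep = -2·Load - 2·Stress + 2·Strain  [with Load=2, Stress=3, Strain=2]  = -6; Fatigue = Strain + Creep  [with Strain=2, Creep=-6]  = -4.
Change = 8 − (-4) = 12.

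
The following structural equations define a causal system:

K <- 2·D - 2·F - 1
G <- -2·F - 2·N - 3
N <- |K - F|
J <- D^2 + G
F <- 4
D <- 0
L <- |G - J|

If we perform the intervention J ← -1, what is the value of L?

36

Intervening sets J = -1 and removes its equation (J <- D^2 + G).
K = 2·D - 2·F - 1  [with D=0, F=4]  = -9
N = |K - F|  [with K=-9, F=4]  = 13
G = -2·F - 2·N - 3  [with F=4, N=13]  = -37
L = |G - J|  [with G=-37, J=-1]  = 36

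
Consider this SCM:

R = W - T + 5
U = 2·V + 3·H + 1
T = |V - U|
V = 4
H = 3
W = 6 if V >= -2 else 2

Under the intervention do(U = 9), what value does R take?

6

The intervention breaks the incoming arrows to U: U = 2·V + 3·H + 1 no longer applies, and U = 9.
T = |V - U|  [with V=4, U=9]  = 5
W = 6 if V >= -2 else 2  [with V=4]  = 6
R = W - T + 5  [with W=6, T=5]  = 6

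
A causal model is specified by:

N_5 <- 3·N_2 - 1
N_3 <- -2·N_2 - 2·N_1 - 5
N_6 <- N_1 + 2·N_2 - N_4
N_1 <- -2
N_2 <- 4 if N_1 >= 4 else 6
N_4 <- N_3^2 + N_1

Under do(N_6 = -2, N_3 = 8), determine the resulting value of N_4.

Under do(N_6 = -2, N_3 = 8), each intervened variable's structural equation is replaced by its fixed value.
N_4 = N_3^2 + N_1  [with N_3=8, N_1=-2]  = 62

62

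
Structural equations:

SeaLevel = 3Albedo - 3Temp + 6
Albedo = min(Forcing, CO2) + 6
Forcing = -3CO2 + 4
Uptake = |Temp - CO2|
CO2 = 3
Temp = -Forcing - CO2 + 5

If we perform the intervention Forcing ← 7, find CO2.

Under do(Forcing=7), the mechanism Forcing = -3CO2 + 4 is discarded; Forcing is fixed at 7.
CO2 is not downstream of the intervention, so its value is determined by the original equations.

3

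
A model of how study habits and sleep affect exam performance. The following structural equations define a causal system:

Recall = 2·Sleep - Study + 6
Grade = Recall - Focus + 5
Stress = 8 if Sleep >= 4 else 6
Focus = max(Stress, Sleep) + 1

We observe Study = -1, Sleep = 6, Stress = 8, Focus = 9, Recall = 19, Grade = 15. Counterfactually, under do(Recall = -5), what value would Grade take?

-9

The intervention breaks the incoming arrows to Recall: Recall = 2·Sleep - Study + 6 no longer applies, and Recall = -5.
Stress = 8 if Sleep >= 4 else 6  [with Sleep=6]  = 8
Focus = max(Stress, Sleep) + 1  [with Stress=8, Sleep=6]  = 9
Grade = Recall - Focus + 5  [with Recall=-5, Focus=9]  = -9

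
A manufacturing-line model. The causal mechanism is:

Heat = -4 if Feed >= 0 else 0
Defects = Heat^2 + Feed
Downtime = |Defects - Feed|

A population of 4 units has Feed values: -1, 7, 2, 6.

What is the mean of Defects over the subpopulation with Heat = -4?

Observing Heat=-4 restricts to units where Heat's equation naturally yields -4: Feed ∈ {7, 2, 6}. In that subpopulation Defects = 23, 18, 22, mean 21.

21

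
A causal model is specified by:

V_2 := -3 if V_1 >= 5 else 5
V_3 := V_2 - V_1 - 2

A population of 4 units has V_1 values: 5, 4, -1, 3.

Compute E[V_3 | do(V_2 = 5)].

0.25

do(V_2=5) breaks V_2's dependence on V_1. With V_2=5 fixed, V_3 across the units is -2, -1, 4, 0, mean 0.25.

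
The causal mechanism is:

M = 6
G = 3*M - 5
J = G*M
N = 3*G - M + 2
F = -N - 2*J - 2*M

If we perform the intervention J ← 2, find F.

-51

do(J=2) replaces the equation J = G*M with the constant J = 2.
G = 3*M - 5  [with M=6]  = 13
N = 3*G - M + 2  [with G=13, M=6]  = 35
F = -N - 2*J - 2*M  [with N=35, J=2, M=6]  = -51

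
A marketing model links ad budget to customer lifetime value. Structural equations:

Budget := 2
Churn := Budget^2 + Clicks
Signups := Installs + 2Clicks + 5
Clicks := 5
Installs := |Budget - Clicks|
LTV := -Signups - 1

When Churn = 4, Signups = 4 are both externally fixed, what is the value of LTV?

-5

Setting Churn = 4, Signups = 4 by intervention discards those variables' equations.
LTV = -Signups - 1  [with Signups=4]  = -5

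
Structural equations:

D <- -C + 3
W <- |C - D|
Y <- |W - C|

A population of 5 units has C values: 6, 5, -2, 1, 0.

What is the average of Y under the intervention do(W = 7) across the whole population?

Under do(W=7), W's equation is replaced by W=7 for every unit. Per-unit Y: 1, 2, 9, 6, 7. Mean = 5.

5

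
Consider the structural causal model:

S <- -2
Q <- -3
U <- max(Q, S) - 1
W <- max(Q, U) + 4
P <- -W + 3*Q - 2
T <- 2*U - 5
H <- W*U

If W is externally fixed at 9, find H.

The intervention breaks the incoming arrows to W: W <- max(Q, U) + 4 no longer applies, and W = 9.
U = max(Q, S) - 1  [with Q=-3, S=-2]  = -3
H = W*U  [with W=9, U=-3]  = -27

-27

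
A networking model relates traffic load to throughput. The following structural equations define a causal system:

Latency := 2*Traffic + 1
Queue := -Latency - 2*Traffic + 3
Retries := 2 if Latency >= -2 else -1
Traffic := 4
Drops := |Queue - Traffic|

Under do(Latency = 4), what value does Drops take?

Under do(Latency=4), the mechanism Latency := 2*Traffic + 1 is discarded; Latency is fixed at 4.
Queue = -Latency - 2*Traffic + 3  [with Latency=4, Traffic=4]  = -9
Drops = |Queue - Traffic|  [with Queue=-9, Traffic=4]  = 13

13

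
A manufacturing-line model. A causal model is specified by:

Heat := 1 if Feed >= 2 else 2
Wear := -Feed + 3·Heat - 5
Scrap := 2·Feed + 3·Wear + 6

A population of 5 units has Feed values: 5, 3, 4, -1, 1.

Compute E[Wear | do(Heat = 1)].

-4.4

do(Heat=1) breaks Heat's dependence on Feed. With Heat=1 fixed, Wear across the units is -7, -5, -6, -1, -3, mean -4.4.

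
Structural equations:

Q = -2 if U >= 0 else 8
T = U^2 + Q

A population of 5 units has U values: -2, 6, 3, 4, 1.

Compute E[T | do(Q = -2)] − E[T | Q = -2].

do(Q=-2) breaks Q's dependence on U. With Q=-2 fixed, T across the units is 2, 34, 7, 14, -1, mean 11.2.
Observing Q=-2 restricts to units where Q's equation naturally yields -2: U ∈ {6, 3, 4, 1}. In that subpopulation T = 34, 7, 14, -1, mean 13.5.
Difference = 11.2 − 13.5 = -2.3.

-2.3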